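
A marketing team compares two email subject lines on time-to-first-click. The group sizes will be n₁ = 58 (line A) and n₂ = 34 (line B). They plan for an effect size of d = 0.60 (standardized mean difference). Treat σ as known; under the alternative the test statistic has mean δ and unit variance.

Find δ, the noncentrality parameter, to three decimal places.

δ = d / √(1/n₁ + 1/n₂) = 0.60 / √(1/58 + 1/34) = 2.7779

δ ≈ 2.778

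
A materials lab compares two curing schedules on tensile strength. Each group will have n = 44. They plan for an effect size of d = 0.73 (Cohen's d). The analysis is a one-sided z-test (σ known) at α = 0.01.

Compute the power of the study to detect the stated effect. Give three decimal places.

Noncentrality parameter: δ = d·√(n/2) = 0.73 × √(44/2) = 3.4240
Critical value for a one-sided test at α = 0.01: z_α = 2.326.
Power = Φ(δ − 2.326) = Φ(1.098) = 0.8638.

Power ≈ 0.864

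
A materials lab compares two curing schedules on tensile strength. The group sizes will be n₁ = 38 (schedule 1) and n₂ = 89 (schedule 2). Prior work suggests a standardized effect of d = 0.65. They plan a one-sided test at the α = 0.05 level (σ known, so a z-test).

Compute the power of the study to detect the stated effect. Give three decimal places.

Power ≈ 0.956

Noncentrality parameter: δ = d / √(1/n₁ + 1/n₂) = 0.65 / √(1/38 + 1/89) = 3.3543
Critical value for a one-sided test at α = 0.05: z_α = 1.645.
Power = Φ(δ − 1.645) = Φ(1.709) = 0.9563.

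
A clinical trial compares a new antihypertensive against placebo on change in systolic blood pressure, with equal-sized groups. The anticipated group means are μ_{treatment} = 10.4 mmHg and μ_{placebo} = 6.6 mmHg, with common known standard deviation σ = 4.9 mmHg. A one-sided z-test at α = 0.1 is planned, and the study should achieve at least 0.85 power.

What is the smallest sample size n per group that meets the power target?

Standardized effect: d = |μ_{treatment} − μ_{placebo}| / σ = |10.4 − 6.6| / 4.9 = 0.7755
For power 0.85 need Φ(δ − z_{0.1}) = 0.85, so δ = z_{0.1} + z_{0.15} = 1.282 + 1.036 = 2.318.
δ = d·√(n/2) ⇒ n = 2(δ/d)² = 2 × (2.318 / 0.7755)² = 17.87.
Rounding up, n = 18 per group.

n = 18 per group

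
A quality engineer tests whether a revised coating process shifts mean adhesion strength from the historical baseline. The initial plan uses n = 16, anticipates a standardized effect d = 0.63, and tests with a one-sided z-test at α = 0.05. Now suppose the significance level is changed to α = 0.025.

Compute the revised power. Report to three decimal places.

Power ≈ 0.712

δ = d·√n = 0.63 × √16 = 2.5200 (unchanged). New critical value: z_{0.025} = 1.960.
Revised power = P(Z > 1.960 − δ) = Φ(0.560) = 0.7123.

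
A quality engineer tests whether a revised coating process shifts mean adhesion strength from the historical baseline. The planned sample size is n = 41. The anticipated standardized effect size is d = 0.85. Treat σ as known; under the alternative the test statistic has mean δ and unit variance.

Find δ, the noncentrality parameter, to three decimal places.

δ = d·√n = 0.85 × √41 = 5.4427

δ ≈ 5.443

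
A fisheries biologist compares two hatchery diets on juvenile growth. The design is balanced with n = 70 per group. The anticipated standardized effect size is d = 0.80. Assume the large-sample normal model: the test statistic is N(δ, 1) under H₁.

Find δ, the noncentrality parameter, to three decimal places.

δ = d·√(n/2) = 0.80 × √(70/2) = 4.7329

δ ≈ 4.733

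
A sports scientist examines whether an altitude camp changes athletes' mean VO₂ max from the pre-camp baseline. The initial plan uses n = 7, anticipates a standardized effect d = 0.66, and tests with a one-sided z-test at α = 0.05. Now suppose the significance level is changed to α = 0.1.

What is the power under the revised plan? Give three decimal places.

Power ≈ 0.679

δ = d·√n = 0.66 × √7 = 1.7462 (unchanged). New critical value: z_{0.1} = 1.282.
Revised power = Φ(δ − 1.282) = Φ(0.465) = 0.6789.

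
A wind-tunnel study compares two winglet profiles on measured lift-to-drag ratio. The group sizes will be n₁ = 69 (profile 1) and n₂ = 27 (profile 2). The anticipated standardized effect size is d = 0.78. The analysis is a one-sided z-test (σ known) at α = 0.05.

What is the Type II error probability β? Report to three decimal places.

Noncentrality parameter: δ = d / √(1/n₁ + 1/n₂) = 0.78 / √(1/69 + 1/27) = 3.4361
One-sided α = 0.05 → critical value z_{0.05} = 1.645.
Power = P(Z > 1.645 − δ) = Φ(1.791) = 0.9634.
Type II error: β = 1 − power = 1 − 0.9634 = 0.0366.

β ≈ 0.037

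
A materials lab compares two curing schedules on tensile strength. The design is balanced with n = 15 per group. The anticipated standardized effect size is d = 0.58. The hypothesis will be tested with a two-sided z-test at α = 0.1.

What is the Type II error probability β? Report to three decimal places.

Noncentrality parameter: δ = d·√(n/2) = 0.58 × √(15/2) = 1.5884
Two-sided α = 0.1 → critical value z_{0.05} = 1.645.
Power = Φ(δ − 1.645) + Φ(−δ − 1.645) = Φ(-0.056) + Φ(-3.233) = 0.4775 + 0.0006 = 0.4781.
Type II error: β = 1 − power = 1 − 0.4781 = 0.5219.

β ≈ 0.522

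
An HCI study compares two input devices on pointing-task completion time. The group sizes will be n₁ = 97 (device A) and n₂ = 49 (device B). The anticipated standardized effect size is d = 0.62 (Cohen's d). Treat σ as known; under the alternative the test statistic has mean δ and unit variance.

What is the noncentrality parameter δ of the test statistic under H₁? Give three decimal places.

δ = d / √(1/n₁ + 1/n₂) = 0.62 / √(1/97 + 1/49) = 3.5375

δ ≈ 3.538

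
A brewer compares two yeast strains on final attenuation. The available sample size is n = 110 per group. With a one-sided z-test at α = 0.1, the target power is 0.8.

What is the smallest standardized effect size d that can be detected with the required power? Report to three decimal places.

Required noncentrality: δ = z_{0.1} + z_{0.20} = 1.282 + 0.842 = 2.123.
δ = d·√(n/2) ⇒ d = δ/√(n/2) = 2.123/√(110/2) = 0.2863.

d ≈ 0.286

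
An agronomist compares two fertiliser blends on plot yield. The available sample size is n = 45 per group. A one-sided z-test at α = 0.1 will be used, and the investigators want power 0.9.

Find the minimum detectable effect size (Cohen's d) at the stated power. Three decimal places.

d ≈ 0.540

Need Φ(δ − 1.282) = 0.9, so δ = 1.282 + 1.282 = 2.563.
δ = d·√(n/2) ⇒ d = δ/√(n/2) = 2.563/√(45/2) = 0.5403.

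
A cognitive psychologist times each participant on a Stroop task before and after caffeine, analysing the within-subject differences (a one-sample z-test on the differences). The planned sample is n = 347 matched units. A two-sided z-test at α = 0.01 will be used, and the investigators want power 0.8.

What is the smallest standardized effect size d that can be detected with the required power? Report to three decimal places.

Need Φ(δ − 2.576) = 0.8, so δ = 2.576 + 0.842 = 3.417.
(Lower-tail contribution to power is negligible for δ > 0.)
δ = d·√n ⇒ d = δ/√n = 3.417/√347 = 0.1835.

d ≈ 0.183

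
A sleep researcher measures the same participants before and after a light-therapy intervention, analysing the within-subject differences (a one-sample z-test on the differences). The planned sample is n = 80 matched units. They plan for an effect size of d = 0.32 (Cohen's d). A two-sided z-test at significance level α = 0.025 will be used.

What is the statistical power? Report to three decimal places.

Noncentrality parameter: δ = d·√n = 0.32 × √80 = 2.8622
Critical value for a two-sided test at α = 0.025: z_{α/2} = 2.241.
Power = Φ(δ − 2.241) + Φ(−δ − 2.241) = Φ(0.621) + Φ(-5.104) = 0.7326 + 0.0000 = 0.7326.

Power ≈ 0.733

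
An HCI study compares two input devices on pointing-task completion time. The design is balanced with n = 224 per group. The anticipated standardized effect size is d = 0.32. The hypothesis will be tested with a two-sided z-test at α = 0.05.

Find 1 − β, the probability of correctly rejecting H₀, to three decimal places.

Power ≈ 0.923

Noncentrality parameter: δ = d·√(n/2) = 0.32 × √(224/2) = 3.3866
Two-sided α = 0.05 → critical value z_{0.025} = 1.960.
Power = Φ(δ − 1.960) + Φ(−δ − 1.960) = Φ(1.427) + Φ(-5.347) = 0.9232 + 0.0000 = 0.9232.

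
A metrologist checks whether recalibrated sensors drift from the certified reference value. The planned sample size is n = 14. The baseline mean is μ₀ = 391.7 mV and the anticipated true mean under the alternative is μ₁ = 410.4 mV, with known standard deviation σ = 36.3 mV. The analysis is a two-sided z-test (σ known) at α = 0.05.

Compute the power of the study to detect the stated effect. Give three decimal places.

Power ≈ 0.487

Standardized effect: d = |μ₁ − μ₀| / σ = |410.4 − 391.7| / 36.3 = 0.5152
Noncentrality parameter: δ = d·√n = 0.5152 × √14 = 1.9275
Two-sided α = 0.05 → critical value z_{0.025} = 1.960.
Power = Φ(δ − 1.960) + Φ(−δ − 1.960) = Φ(-0.032) + Φ(-3.887) = 0.4871 + 0.0001 = 0.4871.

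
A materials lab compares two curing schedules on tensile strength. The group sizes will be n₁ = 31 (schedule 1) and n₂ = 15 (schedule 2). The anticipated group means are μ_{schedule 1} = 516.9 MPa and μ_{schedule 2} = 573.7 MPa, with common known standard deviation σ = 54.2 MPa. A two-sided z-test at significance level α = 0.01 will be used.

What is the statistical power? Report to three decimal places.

Standardized effect: d = |μ_{schedule 1} − μ_{schedule 2}| / σ = |516.9 − 573.7| / 54.2 = 1.0480
Noncentrality parameter: δ = d / √(1/n₁ + 1/n₂) = 1.0480 / √(1/31 + 1/15) = 3.3319
Critical value for a two-sided test at α = 0.01: z_{α/2} = 2.576.
Power = Φ(δ − 2.576) + Φ(−δ − 2.576) = Φ(0.756) + Φ(-5.908) = 0.7752 + 0.0000 = 0.7752.

Power ≈ 0.775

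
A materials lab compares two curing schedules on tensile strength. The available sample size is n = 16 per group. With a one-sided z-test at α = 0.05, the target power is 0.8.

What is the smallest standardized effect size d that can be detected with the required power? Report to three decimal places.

d ≈ 0.879

Required noncentrality: δ = z_{0.05} + z_{0.20} = 1.645 + 0.842 = 2.486.
δ = d·√(n/2) ⇒ d = δ/√(n/2) = 2.486/√(16/2) = 0.8791.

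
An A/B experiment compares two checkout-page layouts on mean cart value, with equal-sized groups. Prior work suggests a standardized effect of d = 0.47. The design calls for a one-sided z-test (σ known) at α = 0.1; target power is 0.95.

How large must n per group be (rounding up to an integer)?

Set Φ(δ − 1.282) = 0.95; then δ − 1.282 = Φ⁻¹(0.95) = 1.645, giving δ = 2.926.
δ = d·√(n/2) ⇒ n = 2(δ/d)² = 2 × (2.926 / 0.47)² = 77.54.
Rounding up, n = 78 per group.

n = 78 per group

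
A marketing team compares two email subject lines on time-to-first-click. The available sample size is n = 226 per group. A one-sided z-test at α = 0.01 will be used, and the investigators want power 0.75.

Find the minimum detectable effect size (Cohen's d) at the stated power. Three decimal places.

d ≈ 0.282

Need Φ(δ − 2.326) = 0.75, so δ = 2.326 + 0.674 = 3.001.
δ = d·√(n/2) ⇒ d = δ/√(n/2) = 3.001/√(226/2) = 0.2823.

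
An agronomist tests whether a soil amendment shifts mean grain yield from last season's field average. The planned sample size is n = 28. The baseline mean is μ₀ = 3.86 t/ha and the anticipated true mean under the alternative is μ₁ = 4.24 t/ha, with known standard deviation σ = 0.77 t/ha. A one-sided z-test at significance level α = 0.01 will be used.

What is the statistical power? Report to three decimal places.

Standardized effect: d = |μ₁ − μ₀| / σ = |4.24 − 3.86| / 0.77 = 0.4935
Noncentrality parameter: δ = d·√n = 0.4935 × √28 = 2.6114
One-sided α = 0.01 → critical value z_{0.01} = 2.326.
Power = Φ(δ − 2.326) = Φ(0.285) = 0.6122.

Power ≈ 0.612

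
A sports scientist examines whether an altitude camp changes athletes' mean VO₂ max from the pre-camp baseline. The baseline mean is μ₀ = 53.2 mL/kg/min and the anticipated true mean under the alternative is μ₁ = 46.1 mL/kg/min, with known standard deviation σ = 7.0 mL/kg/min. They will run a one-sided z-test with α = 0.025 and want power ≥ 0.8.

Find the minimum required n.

n = 8

Standardized effect: d = |μ₁ − μ₀| / σ = |46.1 − 53.2| / 7.0 = 1.0143
For power 0.8 need Φ(δ − z_{0.025}) = 0.8, so δ = z_{0.025} + z_{0.20} = 1.960 + 0.842 = 2.802.
δ = d·√n ⇒ n = (δ/d)² = (2.802 / 1.0143)² = 7.63.
Round up to the next whole unit.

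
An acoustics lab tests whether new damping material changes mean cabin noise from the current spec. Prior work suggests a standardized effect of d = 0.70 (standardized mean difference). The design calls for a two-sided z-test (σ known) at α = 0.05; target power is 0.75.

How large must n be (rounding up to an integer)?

For power 0.75 need Φ(δ − z_{0.025}) = 0.75, so δ = z_{0.025} + z_{0.25} = 1.960 + 0.674 = 2.634.
(For δ > 0 the lower-tail rejection region contributes negligibly to power, so the one-term inversion is standard.)
δ = d·√n ⇒ n = (δ/d)² = (2.634 / 0.70)² = 14.16.
Rounding up, n = 15.

n = 15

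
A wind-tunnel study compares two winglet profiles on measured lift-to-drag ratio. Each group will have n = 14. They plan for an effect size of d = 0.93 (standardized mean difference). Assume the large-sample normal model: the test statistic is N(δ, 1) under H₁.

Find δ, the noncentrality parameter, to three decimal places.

δ ≈ 2.461

δ = d·√(n/2) = 0.93 × √(14/2) = 2.4605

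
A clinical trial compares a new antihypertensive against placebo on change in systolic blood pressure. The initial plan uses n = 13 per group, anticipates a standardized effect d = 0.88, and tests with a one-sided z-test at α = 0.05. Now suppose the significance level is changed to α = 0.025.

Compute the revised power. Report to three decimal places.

δ = d·√(n/2) = 0.88 × √(13/2) = 2.2436 (unchanged). New critical value: z_{0.025} = 1.960.
Revised power = P(Z > 1.960 − δ) = Φ(0.284) = 0.6116.

Power ≈ 0.612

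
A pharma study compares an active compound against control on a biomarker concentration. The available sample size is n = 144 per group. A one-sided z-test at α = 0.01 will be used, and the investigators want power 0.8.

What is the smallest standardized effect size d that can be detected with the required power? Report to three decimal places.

d ≈ 0.373

Required noncentrality: δ = z_{0.01} + z_{0.20} = 2.326 + 0.842 = 3.168.
δ = d·√(n/2) ⇒ d = δ/√(n/2) = 3.168/√(144/2) = 0.3733.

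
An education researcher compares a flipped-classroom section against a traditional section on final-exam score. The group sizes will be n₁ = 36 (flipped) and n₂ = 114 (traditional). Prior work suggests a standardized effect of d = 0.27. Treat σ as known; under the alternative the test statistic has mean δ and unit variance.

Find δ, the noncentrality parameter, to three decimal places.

δ = d / √(1/n₁ + 1/n₂) = 0.27 / √(1/36 + 1/114) = 1.4123

δ ≈ 1.412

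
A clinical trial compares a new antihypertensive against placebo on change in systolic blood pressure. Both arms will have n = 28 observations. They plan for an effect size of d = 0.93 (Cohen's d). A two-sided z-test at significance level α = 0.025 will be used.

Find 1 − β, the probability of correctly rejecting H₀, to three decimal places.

Noncentrality parameter: δ = d·√(n/2) = 0.93 × √(28/2) = 3.4797
Two-sided α = 0.025 → critical value z_{0.0125} = 2.241.
Power = Φ(δ − 2.241) + Φ(−δ − 2.241) = Φ(1.238) + Φ(-5.721) = 0.8922 + 0.0000 = 0.8922.

Power ≈ 0.892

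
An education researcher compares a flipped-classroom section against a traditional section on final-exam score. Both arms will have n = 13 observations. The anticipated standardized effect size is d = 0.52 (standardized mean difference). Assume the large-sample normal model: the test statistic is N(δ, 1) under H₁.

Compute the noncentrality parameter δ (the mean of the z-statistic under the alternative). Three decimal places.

The noncentrality parameter scales effect size by the design's sample-size factor: δ = d·√(n/2) = 0.52 × √(13/2) = 1.3257

δ ≈ 1.326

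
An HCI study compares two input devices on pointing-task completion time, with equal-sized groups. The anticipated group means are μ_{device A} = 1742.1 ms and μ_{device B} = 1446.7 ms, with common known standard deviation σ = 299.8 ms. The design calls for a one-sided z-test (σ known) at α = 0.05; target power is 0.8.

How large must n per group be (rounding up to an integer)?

n = 13 per group

Standardized effect: d = |μ_{device A} − μ_{device B}| / σ = |1742.1 − 1446.7| / 299.8 = 0.9853
For power 0.8 need Φ(δ − z_{0.05}) = 0.8, so δ = z_{0.05} + z_{0.20} = 1.645 + 0.842 = 2.486.
δ = d·√(n/2) ⇒ n = 2(δ/d)² = 2 × (2.486 / 0.9853)² = 12.74.
Rounding up, n = 13 per group.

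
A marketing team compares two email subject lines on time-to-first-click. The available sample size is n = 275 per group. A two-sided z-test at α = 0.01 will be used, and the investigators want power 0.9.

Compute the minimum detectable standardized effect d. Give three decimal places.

Need Φ(δ − 2.576) = 0.9, so δ = 2.576 + 1.282 = 3.857.
(Lower-tail contribution to power is negligible for δ > 0.)
δ = d·√(n/2) ⇒ d = δ/√(n/2) = 3.857/√(275/2) = 0.3290.

d ≈ 0.329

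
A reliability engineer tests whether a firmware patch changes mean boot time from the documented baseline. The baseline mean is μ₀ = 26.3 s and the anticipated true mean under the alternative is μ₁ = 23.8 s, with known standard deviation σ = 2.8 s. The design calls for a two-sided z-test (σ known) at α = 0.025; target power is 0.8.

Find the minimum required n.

n = 12

Standardized effect: d = |μ₁ − μ₀| / σ = |23.8 − 26.3| / 2.8 = 0.8929
Set Φ(δ − 2.241) = 0.8; then δ − 2.241 = Φ⁻¹(0.8) = 0.842, giving δ = 3.083.
(For δ > 0 the lower-tail rejection region contributes negligibly to power, so the one-term inversion is standard.)
δ = d·√n ⇒ n = (δ/d)² = (3.083 / 0.8929)² = 11.92.
Rounding up, n = 12.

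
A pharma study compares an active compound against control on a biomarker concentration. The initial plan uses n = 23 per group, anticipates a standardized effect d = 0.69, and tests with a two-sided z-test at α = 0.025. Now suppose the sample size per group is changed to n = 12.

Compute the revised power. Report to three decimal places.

With n = 12 per group: δ = d·√(n/2) = 0.69 × √(12/2) = 1.6901. Critical value z_{0.0125} = 2.241.
Revised power = Φ(δ − 2.241) + Φ(−δ − 2.241) = Φ(-0.551) + Φ(-3.932) = 0.2907 + 0.0000 = 0.2908.

Power ≈ 0.291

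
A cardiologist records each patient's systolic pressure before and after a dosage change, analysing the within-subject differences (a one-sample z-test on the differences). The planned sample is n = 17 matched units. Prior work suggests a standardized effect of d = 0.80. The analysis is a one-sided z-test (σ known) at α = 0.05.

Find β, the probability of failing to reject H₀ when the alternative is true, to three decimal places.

β ≈ 0.049

Noncentrality parameter: λ = d·√n = 0.80 × √17 = 3.2985
One-sided α = 0.05 → critical value z_{0.05} = 1.645.
Power = P(Z > 1.645 − λ) = Φ(1.654) = 0.9509.
Type II error: β = 1 − power = 1 − 0.9509 = 0.0491.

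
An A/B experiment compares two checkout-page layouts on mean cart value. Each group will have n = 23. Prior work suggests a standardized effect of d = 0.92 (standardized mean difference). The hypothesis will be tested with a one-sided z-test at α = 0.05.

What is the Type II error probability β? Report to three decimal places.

Noncentrality parameter: λ = d·√(n/2) = 0.92 × √(23/2) = 3.1199
Critical value for a one-sided test at α = 0.05: z_α = 1.645.
Power = P(Z > 1.645 − λ) = Φ(1.475) = 0.9299.
Type II error: β = 1 − power = 1 − 0.9299 = 0.0701.

β ≈ 0.070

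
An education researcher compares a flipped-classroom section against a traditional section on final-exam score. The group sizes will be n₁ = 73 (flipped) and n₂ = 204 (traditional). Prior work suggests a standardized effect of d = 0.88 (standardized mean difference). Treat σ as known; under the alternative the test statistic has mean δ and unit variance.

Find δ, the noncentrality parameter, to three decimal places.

δ = d / √(1/n₁ + 1/n₂) = 0.88 / √(1/73 + 1/204) = 6.4524

δ ≈ 6.452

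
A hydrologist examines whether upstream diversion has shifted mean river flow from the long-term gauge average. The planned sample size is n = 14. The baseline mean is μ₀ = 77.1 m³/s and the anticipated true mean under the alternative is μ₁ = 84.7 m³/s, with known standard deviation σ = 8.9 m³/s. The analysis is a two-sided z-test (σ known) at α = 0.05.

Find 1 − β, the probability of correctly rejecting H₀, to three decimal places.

Power ≈ 0.892

Standardized effect: d = |μ₁ − μ₀| / σ = |84.7 − 77.1| / 8.9 = 0.8539
Noncentrality parameter: δ = d·√n = 0.8539 × √14 = 3.1951
Critical value for a two-sided test at α = 0.05: z_{α/2} = 1.960.
Power = Φ(δ − 1.960) + Φ(−δ − 1.960) = Φ(1.235) + Φ(-5.155) = 0.8916 + 0.0000 = 0.8916.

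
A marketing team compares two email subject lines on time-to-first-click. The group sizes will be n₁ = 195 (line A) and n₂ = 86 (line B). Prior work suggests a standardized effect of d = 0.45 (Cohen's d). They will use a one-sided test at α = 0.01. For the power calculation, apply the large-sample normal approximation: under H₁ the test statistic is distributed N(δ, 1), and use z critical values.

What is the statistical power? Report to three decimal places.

Noncentrality parameter: δ = d / √(1/n₁ + 1/n₂) = 0.45 / √(1/195 + 1/86) = 3.4764
One-sided α = 0.01 → critical value z_{0.01} = 2.326.
Power = P(Z > 2.326 − δ) = Φ(1.150) = 0.8749.

Power ≈ 0.875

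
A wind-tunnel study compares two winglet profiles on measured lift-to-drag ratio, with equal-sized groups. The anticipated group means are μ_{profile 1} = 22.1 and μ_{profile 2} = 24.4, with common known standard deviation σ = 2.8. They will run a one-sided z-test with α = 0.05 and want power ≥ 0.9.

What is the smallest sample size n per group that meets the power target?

Standardized effect: d = |μ_{profile 1} − μ_{profile 2}| / σ = |22.1 − 24.4| / 2.8 = 0.8214
For power 0.9 need Φ(δ − z_{0.05}) = 0.9, so δ = z_{0.05} + z_{0.10} = 1.645 + 1.282 = 2.926.
δ = d·√(n/2) ⇒ n = 2(δ/d)² = 2 × (2.926 / 0.8214)² = 25.38.
Rounding up, n = 26 per group.

n = 26 per group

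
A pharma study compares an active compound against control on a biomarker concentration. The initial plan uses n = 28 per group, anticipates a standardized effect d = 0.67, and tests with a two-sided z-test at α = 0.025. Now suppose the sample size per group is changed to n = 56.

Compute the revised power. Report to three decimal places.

With n = 56 per group: δ = d·√(n/2) = 0.67 × √(56/2) = 3.5453. Critical value z_{0.0125} = 2.241.
Revised power = Φ(δ − 2.241) + Φ(−δ − 2.241) = Φ(1.304) + Φ(-5.787) = 0.9039 + 0.0000 = 0.9039.

Power ≈ 0.904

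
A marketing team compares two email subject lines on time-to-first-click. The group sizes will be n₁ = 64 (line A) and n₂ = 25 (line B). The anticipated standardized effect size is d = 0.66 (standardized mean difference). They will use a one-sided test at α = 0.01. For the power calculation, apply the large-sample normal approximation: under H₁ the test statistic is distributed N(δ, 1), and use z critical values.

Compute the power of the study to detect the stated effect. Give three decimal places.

Power ≈ 0.682

Noncentrality parameter: δ = d / √(1/n₁ + 1/n₂) = 0.66 / √(1/64 + 1/25) = 2.7984
One-sided α = 0.01 → critical value z_{0.01} = 2.326.
Power = P(Z > 2.326 − δ) = Φ(0.472) = 0.6816.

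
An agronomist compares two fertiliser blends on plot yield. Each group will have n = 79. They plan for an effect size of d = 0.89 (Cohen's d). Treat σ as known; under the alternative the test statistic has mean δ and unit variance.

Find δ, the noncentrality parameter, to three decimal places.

δ = d·√(n/2) = 0.89 × √(79/2) = 5.5936

δ ≈ 5.594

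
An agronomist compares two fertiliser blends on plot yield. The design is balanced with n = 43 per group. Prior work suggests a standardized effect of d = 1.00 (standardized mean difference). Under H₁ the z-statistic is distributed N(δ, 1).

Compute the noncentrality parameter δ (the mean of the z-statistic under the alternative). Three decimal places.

The noncentrality parameter scales effect size by the design's sample-size factor: δ = d·√(n/2) = 1.00 × √(43/2) = 4.6368

δ ≈ 4.637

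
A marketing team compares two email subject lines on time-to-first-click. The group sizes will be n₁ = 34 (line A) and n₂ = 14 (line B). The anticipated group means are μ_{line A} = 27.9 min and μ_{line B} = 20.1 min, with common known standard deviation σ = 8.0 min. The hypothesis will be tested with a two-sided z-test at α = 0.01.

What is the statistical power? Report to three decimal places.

Standardized effect: d = |μ_{line A} − μ_{line B}| / σ = |27.9 − 20.1| / 8.0 = 0.9750
Noncentrality parameter: δ = d / √(1/n₁ + 1/n₂) = 0.9750 / √(1/34 + 1/14) = 3.0703
Two-sided α = 0.01 → critical value z_{0.005} = 2.576.
Power = Φ(δ − 2.576) + Φ(−δ − 2.576) = Φ(0.495) + Φ(-5.646) = 0.6895 + 0.0000 = 0.6895.

Power ≈ 0.690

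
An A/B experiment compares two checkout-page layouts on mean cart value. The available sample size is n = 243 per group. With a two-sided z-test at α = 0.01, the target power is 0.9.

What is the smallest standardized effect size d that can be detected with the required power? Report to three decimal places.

d ≈ 0.350

Need Φ(δ − 2.576) = 0.9, so δ = 2.576 + 1.282 = 3.857.
(The second rejection-region term Φ(−δ − z_{α/2}) is negligible and dropped.)
δ = d·√(n/2) ⇒ d = δ/√(n/2) = 3.857/√(243/2) = 0.3499.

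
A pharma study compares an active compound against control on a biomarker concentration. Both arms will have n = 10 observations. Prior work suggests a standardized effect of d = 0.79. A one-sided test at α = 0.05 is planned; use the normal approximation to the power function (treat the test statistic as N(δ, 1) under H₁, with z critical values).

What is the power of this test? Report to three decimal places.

Power ≈ 0.548

Noncentrality parameter: δ = d·√(n/2) = 0.79 × √(10/2) = 1.7665
One-sided α = 0.05 → critical value z_{0.05} = 1.645.
Power = P(Z > 1.645 − δ) = Φ(0.122) = 0.5484.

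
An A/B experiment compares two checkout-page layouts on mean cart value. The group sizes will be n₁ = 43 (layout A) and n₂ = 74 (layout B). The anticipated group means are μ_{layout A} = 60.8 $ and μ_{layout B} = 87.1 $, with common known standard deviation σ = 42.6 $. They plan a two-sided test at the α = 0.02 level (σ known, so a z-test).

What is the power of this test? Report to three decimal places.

Power ≈ 0.814

Standardized effect: d = |μ_{layout A} − μ_{layout B}| / σ = |60.8 − 87.1| / 42.6 = 0.6174
Noncentrality parameter: δ = d / √(1/n₁ + 1/n₂) = 0.6174 / √(1/43 + 1/74) = 3.2196
Critical value for a two-sided test at α = 0.02: z_{α/2} = 2.326.
Power = Φ(δ − 2.326) + Φ(−δ − 2.326) = Φ(0.893) + Φ(-5.546) = 0.8141 + 0.0000 = 0.8141.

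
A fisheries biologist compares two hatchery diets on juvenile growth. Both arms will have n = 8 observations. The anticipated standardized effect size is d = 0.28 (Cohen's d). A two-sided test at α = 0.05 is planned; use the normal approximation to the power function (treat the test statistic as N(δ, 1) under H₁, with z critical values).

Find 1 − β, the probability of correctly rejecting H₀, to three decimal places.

Power ≈ 0.087

Noncentrality parameter: δ = d·√(n/2) = 0.28 × √(8/2) = 0.5600
Critical value for a two-sided test at α = 0.05: z_{α/2} = 1.960.
Power = Φ(δ − 1.960) + Φ(−δ − 1.960) = Φ(-1.400) + Φ(-2.520) = 0.0808 + 0.0059 = 0.0866.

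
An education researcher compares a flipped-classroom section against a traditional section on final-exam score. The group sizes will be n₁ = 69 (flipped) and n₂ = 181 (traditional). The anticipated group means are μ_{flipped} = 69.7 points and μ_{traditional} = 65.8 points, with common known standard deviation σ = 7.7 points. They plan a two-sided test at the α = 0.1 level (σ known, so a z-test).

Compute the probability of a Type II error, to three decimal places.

Standardized effect: d = |μ_{flipped} − μ_{traditional}| / σ = |69.7 − 65.8| / 7.7 = 0.5065
Noncentrality parameter: δ = d / √(1/n₁ + 1/n₂) = 0.5065 / √(1/69 + 1/181) = 3.5799
Two-sided α = 0.1 → critical value z_{0.05} = 1.645.
Power = Φ(δ − 1.645) + Φ(−δ − 1.645) = Φ(1.935) + Φ(-5.225) = 0.9735 + 0.0000 = 0.9735.
Type II error: β = 1 − power = 1 − 0.9735 = 0.0265.

β ≈ 0.026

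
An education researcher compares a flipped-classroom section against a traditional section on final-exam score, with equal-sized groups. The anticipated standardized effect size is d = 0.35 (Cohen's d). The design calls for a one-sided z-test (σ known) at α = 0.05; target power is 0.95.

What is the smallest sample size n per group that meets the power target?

n = 177 per group

Set Φ(δ − 1.645) = 0.95; then δ − 1.645 = Φ⁻¹(0.95) = 1.645, giving δ = 3.290.
δ = d·√(n/2) ⇒ n = 2(δ/d)² = 2 × (3.290 / 0.35)² = 176.69.
Rounding up, n = 177 per group.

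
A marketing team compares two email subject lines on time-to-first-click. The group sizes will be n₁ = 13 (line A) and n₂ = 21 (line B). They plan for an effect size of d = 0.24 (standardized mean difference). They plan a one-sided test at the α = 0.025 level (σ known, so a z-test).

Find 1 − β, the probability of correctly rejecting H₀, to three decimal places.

Noncentrality parameter: δ = d / √(1/n₁ + 1/n₂) = 0.24 / √(1/13 + 1/21) = 0.6801
Critical value for a one-sided test at α = 0.025: z_α = 1.960.
Power = P(Z > 1.960 − δ) = Φ(-1.280) = 0.1003.

Power ≈ 0.100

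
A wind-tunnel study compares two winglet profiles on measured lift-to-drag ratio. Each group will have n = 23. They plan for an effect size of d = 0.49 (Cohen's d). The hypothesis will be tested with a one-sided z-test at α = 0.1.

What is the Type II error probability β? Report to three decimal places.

β ≈ 0.352

Noncentrality parameter: δ = d·√(n/2) = 0.49 × √(23/2) = 1.6617
Critical value for a one-sided test at α = 0.1: z_α = 1.282.
Power = P(Z > 1.282 − δ) = Φ(0.380) = 0.6481.
Type II error: β = 1 − power = 1 − 0.6481 = 0.3519.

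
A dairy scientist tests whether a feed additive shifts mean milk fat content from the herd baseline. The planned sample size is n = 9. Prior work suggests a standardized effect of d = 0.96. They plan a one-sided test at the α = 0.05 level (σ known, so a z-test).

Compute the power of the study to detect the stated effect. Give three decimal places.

Noncentrality parameter: λ = d·√n = 0.96 × √9 = 2.8800
One-sided α = 0.05 → critical value z_{0.05} = 1.645.
Power = Φ(λ − 1.645) = Φ(1.235) = 0.8916.

Power ≈ 0.892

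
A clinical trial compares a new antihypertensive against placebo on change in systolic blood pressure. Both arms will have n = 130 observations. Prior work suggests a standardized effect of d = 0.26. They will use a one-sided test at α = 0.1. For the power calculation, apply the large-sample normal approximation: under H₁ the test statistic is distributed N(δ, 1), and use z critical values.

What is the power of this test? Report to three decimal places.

Power ≈ 0.792

Noncentrality parameter: δ = d·√(n/2) = 0.26 × √(130/2) = 2.0962
One-sided α = 0.1 → critical value z_{0.1} = 1.282.
Power = Φ(δ − 1.282) = Φ(0.815) = 0.7924.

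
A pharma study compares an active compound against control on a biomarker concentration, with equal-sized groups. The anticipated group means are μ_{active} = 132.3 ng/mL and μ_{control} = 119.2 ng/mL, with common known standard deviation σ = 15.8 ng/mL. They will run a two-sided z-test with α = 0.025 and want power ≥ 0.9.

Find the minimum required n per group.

n = 37 per group

Standardized effect: d = |μ_{active} − μ_{control}| / σ = |132.3 − 119.2| / 15.8 = 0.8291
For power 0.9 need Φ(δ − z_{0.0125}) = 0.9, so δ = z_{0.0125} + z_{0.10} = 2.241 + 1.282 = 3.523.
(The Φ(−δ − z_{α/2}) term is vanishingly small for δ > 0 and is dropped in the standard sample-size formula.)
δ = d·√(n/2) ⇒ n = 2(δ/d)² = 2 × (3.523 / 0.8291)² = 36.11.
Rounding up, n = 37 per group.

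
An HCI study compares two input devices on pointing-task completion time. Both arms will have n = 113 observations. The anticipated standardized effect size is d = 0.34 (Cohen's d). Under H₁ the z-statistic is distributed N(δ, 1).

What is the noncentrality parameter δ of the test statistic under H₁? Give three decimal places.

δ ≈ 2.556

The noncentrality parameter scales effect size by the design's sample-size factor: δ = d·√(n/2) = 0.34 × √(113/2) = 2.5557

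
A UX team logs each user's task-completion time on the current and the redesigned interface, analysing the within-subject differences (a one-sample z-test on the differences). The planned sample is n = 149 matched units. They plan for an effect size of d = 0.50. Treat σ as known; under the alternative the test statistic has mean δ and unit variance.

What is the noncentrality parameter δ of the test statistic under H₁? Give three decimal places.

δ ≈ 6.103

δ = d·√n = 0.50 × √149 = 6.1033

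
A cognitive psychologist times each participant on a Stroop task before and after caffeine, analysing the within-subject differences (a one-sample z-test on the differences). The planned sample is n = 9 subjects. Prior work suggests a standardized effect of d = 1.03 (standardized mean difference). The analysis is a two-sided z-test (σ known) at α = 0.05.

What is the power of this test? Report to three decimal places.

Noncentrality parameter: δ = d·√n = 1.03 × √9 = 3.0900
Two-sided α = 0.05 → critical value z_{0.025} = 1.960.
Power = Φ(δ − 1.960) + Φ(−δ − 1.960) = Φ(1.130) + Φ(-5.050) = 0.8708 + 0.0000 = 0.8708.

Power ≈ 0.871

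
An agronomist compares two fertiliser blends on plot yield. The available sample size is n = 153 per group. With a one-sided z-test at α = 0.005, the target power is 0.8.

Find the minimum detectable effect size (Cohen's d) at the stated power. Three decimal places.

Required noncentrality: δ = z_{0.005} + z_{0.20} = 2.576 + 0.842 = 3.417.
δ = d·√(n/2) ⇒ d = δ/√(n/2) = 3.417/√(153/2) = 0.3907.

d ≈ 0.391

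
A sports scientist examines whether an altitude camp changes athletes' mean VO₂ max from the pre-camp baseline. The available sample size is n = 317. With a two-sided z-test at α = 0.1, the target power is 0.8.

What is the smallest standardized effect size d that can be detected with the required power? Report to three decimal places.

d ≈ 0.140

Need Φ(δ − 1.645) = 0.8, so δ = 1.645 + 0.842 = 2.486.
(The second rejection-region term Φ(−δ − z_{α/2}) is negligible and dropped.)
δ = d·√n ⇒ d = δ/√n = 2.486/√317 = 0.1397.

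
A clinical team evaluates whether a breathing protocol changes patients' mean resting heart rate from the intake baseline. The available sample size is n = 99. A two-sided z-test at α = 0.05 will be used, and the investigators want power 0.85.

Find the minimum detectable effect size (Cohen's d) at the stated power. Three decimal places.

d ≈ 0.301

Need Φ(δ − 1.960) = 0.85, so δ = 1.960 + 1.036 = 2.996.
(The second rejection-region term Φ(−δ − z_{α/2}) is negligible and dropped.)
δ = d·√n ⇒ d = δ/√n = 2.996/√99 = 0.3011.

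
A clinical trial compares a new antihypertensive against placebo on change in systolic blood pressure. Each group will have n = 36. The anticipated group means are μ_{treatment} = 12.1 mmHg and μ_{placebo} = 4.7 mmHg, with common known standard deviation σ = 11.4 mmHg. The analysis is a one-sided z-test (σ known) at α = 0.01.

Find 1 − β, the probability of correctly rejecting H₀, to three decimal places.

Standardized effect: d = |μ_{treatment} − μ_{placebo}| / σ = |12.1 − 4.7| / 11.4 = 0.6491
Noncentrality parameter: δ = d·√(n/2) = 0.6491 × √(36/2) = 2.7540
Critical value for a one-sided test at α = 0.01: z_α = 2.326.
Power = Φ(δ − 2.326) = Φ(0.428) = 0.6655.

Power ≈ 0.666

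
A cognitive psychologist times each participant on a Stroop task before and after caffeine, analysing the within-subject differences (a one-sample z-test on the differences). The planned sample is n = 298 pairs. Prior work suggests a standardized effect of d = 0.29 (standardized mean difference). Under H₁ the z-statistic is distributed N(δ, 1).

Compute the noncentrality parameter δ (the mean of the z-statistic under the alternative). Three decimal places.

δ ≈ 5.006

δ = d·√n = 0.29 × √298 = 5.0062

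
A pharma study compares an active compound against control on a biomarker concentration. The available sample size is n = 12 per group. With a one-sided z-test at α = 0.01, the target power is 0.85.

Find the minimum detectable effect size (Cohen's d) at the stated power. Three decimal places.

d ≈ 1.373

Need Φ(δ − 2.326) = 0.85, so δ = 2.326 + 1.036 = 3.363.
δ = d·√(n/2) ⇒ d = δ/√(n/2) = 3.363/√(12/2) = 1.3728.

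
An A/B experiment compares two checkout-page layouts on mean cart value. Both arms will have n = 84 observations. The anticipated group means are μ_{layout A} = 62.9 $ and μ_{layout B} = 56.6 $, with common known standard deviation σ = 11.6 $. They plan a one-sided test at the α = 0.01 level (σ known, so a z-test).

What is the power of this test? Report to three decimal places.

Standardized effect: d = |μ_{layout A} − μ_{layout B}| / σ = |62.9 − 56.6| / 11.6 = 0.5431
Noncentrality parameter: δ = d·√(n/2) = 0.5431 × √(84/2) = 3.5197
One-sided α = 0.01 → critical value z_{0.01} = 2.326.
Power = Φ(δ − 2.326) = Φ(1.193) = 0.8836.

Power ≈ 0.884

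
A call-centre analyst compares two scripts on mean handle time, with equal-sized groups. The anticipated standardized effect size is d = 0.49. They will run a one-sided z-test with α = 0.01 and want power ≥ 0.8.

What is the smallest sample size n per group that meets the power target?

Set Φ(δ − 2.326) = 0.8; then δ − 2.326 = Φ⁻¹(0.8) = 0.842, giving δ = 3.168.
δ = d·√(n/2) ⇒ n = 2(δ/d)² = 2 × (3.168 / 0.49)² = 83.60.
Rounding up, n = 84 per group.

n = 84 per group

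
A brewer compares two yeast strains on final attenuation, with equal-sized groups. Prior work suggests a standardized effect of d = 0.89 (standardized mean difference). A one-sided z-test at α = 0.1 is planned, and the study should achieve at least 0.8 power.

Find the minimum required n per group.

For power 0.8 need Φ(δ − z_{0.1}) = 0.8, so δ = z_{0.1} + z_{0.20} = 1.282 + 0.842 = 2.123.
δ = d·√(n/2) ⇒ n = 2(δ/d)² = 2 × (2.123 / 0.89)² = 11.38.
Rounding up, n = 12 per group.

n = 12 per group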